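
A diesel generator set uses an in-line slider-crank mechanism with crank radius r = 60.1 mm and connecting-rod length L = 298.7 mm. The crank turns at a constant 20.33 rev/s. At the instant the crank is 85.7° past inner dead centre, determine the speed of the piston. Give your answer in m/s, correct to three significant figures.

7.77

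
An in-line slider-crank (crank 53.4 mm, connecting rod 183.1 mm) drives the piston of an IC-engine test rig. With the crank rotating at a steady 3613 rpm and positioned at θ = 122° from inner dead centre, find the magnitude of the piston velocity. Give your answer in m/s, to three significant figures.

ω = 2π·3613/60 = 378.4 rad/s
For an in-line slider-crank, x = r cosθ + √(L² − r² sin²θ), so v = −rω sinθ·[1 + r cosθ/√(L² − r² sin²θ)].
With r = 0.0534 m, L = 0.1831 m, θ = 122°: √(L² − r² sin²θ) = 0.17741 m.
v = −0.0534·378.4·0.84805·[1 + 0.0534·-0.52992/0.17741] = -14.401 m/s.
|v| = 14.401 m/s.

14.4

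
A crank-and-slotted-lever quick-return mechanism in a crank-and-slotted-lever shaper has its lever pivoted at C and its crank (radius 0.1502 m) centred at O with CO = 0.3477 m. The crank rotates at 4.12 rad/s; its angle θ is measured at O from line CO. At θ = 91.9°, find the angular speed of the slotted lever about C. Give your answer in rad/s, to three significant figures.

ω = 4.12 rad/s
Crank pin A relative to C: A = (d + r cosθ, r sinθ); lever angle φ = atan2(r sinθ, d + r cosθ).
Differentiating tanφ: φ̇ = rω(d cosθ + r)/(d² + r² + 2dr cosθ).
d² + r² + 2dr cosθ = |CA|² = 0.139992 m²;  d cosθ + r = +0.13867 m.
|ω_lever| = |0.1502·4.12·+0.13867| / 0.139992 = 0.61299 rad/s.

0.613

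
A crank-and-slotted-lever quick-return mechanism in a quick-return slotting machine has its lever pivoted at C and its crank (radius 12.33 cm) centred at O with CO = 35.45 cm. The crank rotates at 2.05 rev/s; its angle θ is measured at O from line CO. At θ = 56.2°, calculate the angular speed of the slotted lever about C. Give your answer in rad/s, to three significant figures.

2.69

ω = 12.88 rad/s (from 2.05 rev/s).
Crank pin A relative to C: A = (d + r cosθ, r sinθ); lever angle φ = atan2(r sinθ, d + r cosθ).
Differentiating tanφ: φ̇ = rω(d cosθ + r)/(d² + r² + 2dr cosθ).
d² + r² + 2dr cosθ = |CA|² = 0.189504 m²;  d cosθ + r = +0.32051 m.
|ω_lever| = |0.1233·12.88·+0.32051| / 0.189504 = 2.6861 rad/s.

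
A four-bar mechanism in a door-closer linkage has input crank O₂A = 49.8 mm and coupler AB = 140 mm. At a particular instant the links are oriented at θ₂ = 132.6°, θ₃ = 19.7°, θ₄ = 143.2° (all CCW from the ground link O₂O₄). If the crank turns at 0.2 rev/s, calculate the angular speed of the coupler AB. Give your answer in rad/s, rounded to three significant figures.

ω₂ = 1.257 rad/s (from 0.2 rev/s).
Differentiating the loop-closure r₂e^{iθ₂}+r₃e^{iθ₃}=r₁+r₄e^{iθ₄} gives r₂ω₂e^{iθ₂}+r₃ω₃e^{iθ₃}=r₄ω₄e^{iθ₄}.
Eliminating the other unknown: ω₃ = r₂ω₂ sin(θ₄−θ₂) / [r₃ sin(θ₃−θ₄)].
Numerator sine = +0.18395; denominator sine = -0.83389.
Result = 0.0498·1.257·(+0.18395) / (0.14·(-0.83389)) = -0.098607 rad/s; magnitude 0.098607 rad/s.

0.0986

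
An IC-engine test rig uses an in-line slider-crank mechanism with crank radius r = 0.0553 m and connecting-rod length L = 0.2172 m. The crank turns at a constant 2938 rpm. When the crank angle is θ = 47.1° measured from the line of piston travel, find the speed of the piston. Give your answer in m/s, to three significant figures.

14.7

ω = 2π·2938/60 = 307.7 rad/s
For an in-line slider-crank, x = r cosθ + √(L² − r² sin²θ), so v = −rω sinθ·[1 + r cosθ/√(L² − r² sin²θ)].
With r = 0.0553 m, L = 0.2172 m, θ = 47.1°: √(L² − r² sin²θ) = 0.21339 m.
v = −0.0553·307.7·0.73254·[1 + 0.0553·0.68072/0.21339] = -14.662 m/s.
|v| = 14.662 m/s.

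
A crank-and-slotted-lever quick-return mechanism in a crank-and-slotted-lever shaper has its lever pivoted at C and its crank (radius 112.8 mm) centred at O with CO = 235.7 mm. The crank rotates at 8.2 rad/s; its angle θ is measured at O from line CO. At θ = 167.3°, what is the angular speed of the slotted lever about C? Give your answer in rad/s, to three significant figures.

6.60

ω = 8.2 rad/s
Crank pin A relative to C: A = (d + r cosθ, r sinθ); lever angle φ = atan2(r sinθ, d + r cosθ).
Differentiating tanφ: φ̇ = rω(d cosθ + r)/(d² + r² + 2dr cosθ).
d² + r² + 2dr cosθ = |CA|² = 0.0164053 m²;  d cosθ + r = -0.11713 m.
|ω_lever| = |0.1128·8.2·-0.11713| / 0.0164053 = 6.6042 rad/s.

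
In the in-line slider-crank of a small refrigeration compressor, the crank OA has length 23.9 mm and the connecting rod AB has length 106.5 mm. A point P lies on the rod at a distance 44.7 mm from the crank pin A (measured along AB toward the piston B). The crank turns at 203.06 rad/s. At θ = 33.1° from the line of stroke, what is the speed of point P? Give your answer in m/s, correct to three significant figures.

ω = 203.1 rad/s.  Crank-pin speed |V_A| = rω = 4.8531 m/s, perpendicular to OA.
Rod angle: sinφ = −(r/L) sinθ ⇒ φ = -7.039°; ω_rod = −rω cosθ/√(L²−r²sin²θ) = -38.464 rad/s.
V_P = V_A + ω_rod × AP, with AP = 0.0447 m along the rod.
Components: V_Px = −rω sinθ − a·ω_rod·sinφ = -2.861 m/s;  V_Py = rω cosθ + a·ω_rod·cosφ = +2.3592 m/s.
|V_P| = √(V_Px² + V_Py²) = 3.7082 m/s.

3.71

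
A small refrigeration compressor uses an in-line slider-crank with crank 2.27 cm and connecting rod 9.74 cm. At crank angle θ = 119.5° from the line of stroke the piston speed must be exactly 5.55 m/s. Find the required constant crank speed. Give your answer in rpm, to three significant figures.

For an in-line slider-crank, |v_piston| = rω|sinθ|·[1 + r cosθ/√(L² − r² sin²θ)].
With r = 0.0227 m, L = 0.0974 m, θ = 119.5°: the bracketed kinematic factor |dx/dθ| = 0.017442 m.
ω = v/|dx/dθ| = 5.55/0.017442 = 318.21 rad/s.
N = 60ω/(2π) = 3038.6 rpm.

3040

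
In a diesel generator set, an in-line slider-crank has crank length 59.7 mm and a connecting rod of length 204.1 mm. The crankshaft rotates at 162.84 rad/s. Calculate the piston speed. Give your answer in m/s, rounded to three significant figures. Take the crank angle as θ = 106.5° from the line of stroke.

ω = 162.8 rad/s
For an in-line slider-crank, x = r cosθ + √(L² − r² sin²θ), so v = −rω sinθ·[1 + r cosθ/√(L² − r² sin²θ)].
With r = 0.0597 m, L = 0.2041 m, θ = 106.5°: √(L² − r² sin²θ) = 0.19591 m.
v = −0.0597·162.8·0.95882·[1 + 0.0597·-0.28402/0.19591] = -8.5145 m/s.
|v| = 8.5145 m/s.

8.51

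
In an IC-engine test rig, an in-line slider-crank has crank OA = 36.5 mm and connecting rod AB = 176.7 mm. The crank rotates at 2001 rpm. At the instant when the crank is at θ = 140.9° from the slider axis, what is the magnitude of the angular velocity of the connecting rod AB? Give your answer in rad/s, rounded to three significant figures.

ω = 209.5 rad/s (converted from 2001 rpm).
The rod makes angle φ with the slider axis where L sinφ = r sinθ; differentiating, L cosφ·φ̇ = r ω cosθ.
L cosφ = √(L² − r² sin²θ) = 0.17519 m.
|ω_rod| = r ω |cosθ| / √(L² − r² sin²θ) = 0.0365·209.5·0.77605/0.17519 = 33.879 rad/s.

33.9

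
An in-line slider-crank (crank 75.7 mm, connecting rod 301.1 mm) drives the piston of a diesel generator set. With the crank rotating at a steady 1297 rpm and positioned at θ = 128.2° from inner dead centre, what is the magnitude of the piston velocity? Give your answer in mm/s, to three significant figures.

6800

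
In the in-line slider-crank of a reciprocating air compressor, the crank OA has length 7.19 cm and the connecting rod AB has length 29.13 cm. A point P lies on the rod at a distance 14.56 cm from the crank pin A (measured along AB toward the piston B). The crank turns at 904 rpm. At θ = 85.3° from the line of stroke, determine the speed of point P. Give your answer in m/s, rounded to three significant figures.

6.86

ω = 94.67 rad/s.  Crank-pin speed |V_A| = rω = 6.8065 m/s, perpendicular to OA.
Rod angle: sinφ = −(r/L) sinθ ⇒ φ = -14.241°; ω_rod = −rω cosθ/√(L²−r²sin²θ) = -1.9753 rad/s.
V_P = V_A + ω_rod × AP, with AP = 0.1456 m along the rod.
Components: V_Px = −rω sinθ − a·ω_rod·sinφ = -6.8544 m/s;  V_Py = rω cosθ + a·ω_rod·cosφ = +0.27895 m/s.
|V_P| = √(V_Px² + V_Py²) = 6.8601 m/s.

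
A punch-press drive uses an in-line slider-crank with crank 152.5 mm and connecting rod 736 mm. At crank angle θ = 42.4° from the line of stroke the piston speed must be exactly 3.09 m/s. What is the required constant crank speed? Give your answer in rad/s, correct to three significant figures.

For an in-line slider-crank, |v_piston| = rω|sinθ|·[1 + r cosθ/√(L² − r² sin²θ)].
With r = 0.1525 m, L = 0.736 m, θ = 42.4°: the bracketed kinematic factor |dx/dθ| = 0.11872 m.
ω = v/|dx/dθ| = 3.09/0.11872 = 26.027 rad/s.

26.0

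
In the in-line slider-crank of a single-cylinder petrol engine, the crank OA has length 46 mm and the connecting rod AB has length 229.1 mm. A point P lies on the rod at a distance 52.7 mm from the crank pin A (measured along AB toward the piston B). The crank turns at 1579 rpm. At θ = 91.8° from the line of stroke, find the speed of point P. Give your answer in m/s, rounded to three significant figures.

ω = 165.4 rad/s.  Crank-pin speed |V_A| = rω = 7.6062 m/s, perpendicular to OA.
Rod angle: sinφ = −(r/L) sinθ ⇒ φ = -11.577°; ω_rod = −rω cosθ/√(L²−r²sin²θ) = +1.0645 rad/s.
V_P = V_A + ω_rod × AP, with AP = 0.0527 m along the rod.
Components: V_Px = −rω sinθ − a·ω_rod·sinφ = -7.5912 m/s;  V_Py = rω cosθ + a·ω_rod·cosφ = -0.18396 m/s.
|V_P| = √(V_Px² + V_Py²) = 7.5934 m/s.

7.59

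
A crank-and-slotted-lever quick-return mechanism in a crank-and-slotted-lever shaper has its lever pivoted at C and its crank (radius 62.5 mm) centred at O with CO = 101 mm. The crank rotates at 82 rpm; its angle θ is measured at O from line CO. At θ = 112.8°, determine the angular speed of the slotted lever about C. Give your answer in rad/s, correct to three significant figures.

ω = 8.587 rad/s (from 82 rpm).
Crank pin A relative to C: A = (d + r cosθ, r sinθ); lever angle φ = atan2(r sinθ, d + r cosθ).
Differentiating tanφ: φ̇ = rω(d cosθ + r)/(d² + r² + 2dr cosθ).
d² + r² + 2dr cosθ = |CA|² = 0.00921487 m²;  d cosθ + r = +0.023361 m.
|ω_lever| = |0.0625·8.587·+0.023361| / 0.00921487 = 1.3606 rad/s.

1.36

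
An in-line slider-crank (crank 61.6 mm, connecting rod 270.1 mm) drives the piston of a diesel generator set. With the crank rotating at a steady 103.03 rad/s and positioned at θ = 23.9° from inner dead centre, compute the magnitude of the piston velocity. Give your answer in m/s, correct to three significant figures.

3.11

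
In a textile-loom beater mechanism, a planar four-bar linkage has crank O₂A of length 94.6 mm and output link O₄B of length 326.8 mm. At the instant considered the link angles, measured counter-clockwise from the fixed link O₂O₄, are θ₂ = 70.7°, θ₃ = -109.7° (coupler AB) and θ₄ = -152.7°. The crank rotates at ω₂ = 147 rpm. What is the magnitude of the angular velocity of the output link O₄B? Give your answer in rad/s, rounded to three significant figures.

0.0456

ω₂ = 15.39 rad/s (from 147 rpm).
Differentiating the loop-closure r₂e^{iθ₂}+r₃e^{iθ₃}=r₁+r₄e^{iθ₄} gives r₂ω₂e^{iθ₂}+r₃ω₃e^{iθ₃}=r₄ω₄e^{iθ₄}.
Eliminating the other unknown: ω₄ = r₂ω₂ sin(θ₂−θ₃) / [r₄ sin(θ₄−θ₃)].
Numerator sine = -0.00698; denominator sine = -0.68200.
Result = 0.0946·15.39·(-0.00698) / (0.3268·(-0.68200)) = +0.045615 rad/s; magnitude 0.045615 rad/s.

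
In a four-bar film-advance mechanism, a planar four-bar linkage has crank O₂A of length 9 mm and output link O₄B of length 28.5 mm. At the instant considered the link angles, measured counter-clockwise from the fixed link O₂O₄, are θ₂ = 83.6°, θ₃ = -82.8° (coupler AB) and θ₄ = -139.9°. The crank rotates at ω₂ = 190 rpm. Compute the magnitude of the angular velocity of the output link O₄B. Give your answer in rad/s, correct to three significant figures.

1.76

ω₂ = 19.9 rad/s (from 190 rpm).
Differentiating the loop-closure r₂e^{iθ₂}+r₃e^{iθ₃}=r₁+r₄e^{iθ₄} gives r₂ω₂e^{iθ₂}+r₃ω₃e^{iθ₃}=r₄ω₄e^{iθ₄}.
Eliminating the other unknown: ω₄ = r₂ω₂ sin(θ₂−θ₃) / [r₄ sin(θ₄−θ₃)].
Numerator sine = +0.23514; denominator sine = -0.83962.
Result = 0.009·19.9·(+0.23514) / (0.0285·(-0.83962)) = -1.7597 rad/s; magnitude 1.7597 rad/s.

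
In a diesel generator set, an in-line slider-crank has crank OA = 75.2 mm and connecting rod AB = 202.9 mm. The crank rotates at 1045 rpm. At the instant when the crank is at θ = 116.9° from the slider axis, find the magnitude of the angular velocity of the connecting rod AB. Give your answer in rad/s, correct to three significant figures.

19.4

ω = 109.4 rad/s (converted from 1045 rpm).
The rod makes angle φ with the slider axis where L sinφ = r sinθ; differentiating, L cosφ·φ̇ = r ω cosθ.
L cosφ = √(L² − r² sin²θ) = 0.1915 m.
|ω_rod| = r ω |cosθ| / √(L² − r² sin²θ) = 0.0752·109.4·0.45243/0.1915 = 19.443 rad/s.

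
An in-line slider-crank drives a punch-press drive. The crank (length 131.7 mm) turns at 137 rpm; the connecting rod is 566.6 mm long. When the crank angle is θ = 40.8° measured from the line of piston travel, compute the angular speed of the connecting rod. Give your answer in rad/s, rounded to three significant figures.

2.55

ω = 14.35 rad/s (converted from 137 rpm).
The rod makes angle φ with the slider axis where L sinφ = r sinθ; differentiating, L cosφ·φ̇ = r ω cosθ.
L cosφ = √(L² − r² sin²θ) = 0.56003 m.
|ω_rod| = r ω |cosθ| / √(L² − r² sin²θ) = 0.1317·14.35·0.75700/0.56003 = 2.554 rad/s.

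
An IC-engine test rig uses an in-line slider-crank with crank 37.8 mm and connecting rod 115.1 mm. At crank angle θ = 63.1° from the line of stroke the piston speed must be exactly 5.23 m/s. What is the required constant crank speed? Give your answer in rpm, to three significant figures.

For an in-line slider-crank, |v_piston| = rω|sinθ|·[1 + r cosθ/√(L² − r² sin²θ)].
With r = 0.0378 m, L = 0.1151 m, θ = 63.1°: the bracketed kinematic factor |dx/dθ| = 0.038948 m.
ω = v/|dx/dθ| = 5.23/0.038948 = 134.28 rad/s.
N = 60ω/(2π) = 1282.3 rpm.

1280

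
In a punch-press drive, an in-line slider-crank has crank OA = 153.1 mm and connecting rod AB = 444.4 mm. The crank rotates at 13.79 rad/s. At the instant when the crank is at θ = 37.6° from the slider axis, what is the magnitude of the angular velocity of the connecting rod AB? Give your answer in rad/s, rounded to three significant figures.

3.85

ω = 13.79 rad/s
The rod makes angle φ with the slider axis where L sinφ = r sinθ; differentiating, L cosφ·φ̇ = r ω cosθ.
L cosφ = √(L² − r² sin²θ) = 0.43447 m.
|ω_rod| = r ω |cosθ| / √(L² − r² sin²θ) = 0.1531·13.79·0.79229/0.43447 = 3.85 rad/s.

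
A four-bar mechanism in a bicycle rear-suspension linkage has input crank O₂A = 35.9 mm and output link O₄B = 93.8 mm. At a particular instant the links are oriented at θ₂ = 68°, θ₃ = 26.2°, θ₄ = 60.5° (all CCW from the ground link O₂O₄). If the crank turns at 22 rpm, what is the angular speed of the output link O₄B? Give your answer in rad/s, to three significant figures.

ω₂ = 2.304 rad/s (from 22 rpm).
Differentiating the loop-closure r₂e^{iθ₂}+r₃e^{iθ₃}=r₁+r₄e^{iθ₄} gives r₂ω₂e^{iθ₂}+r₃ω₃e^{iθ₃}=r₄ω₄e^{iθ₄}.
Eliminating the other unknown: ω₄ = r₂ω₂ sin(θ₂−θ₃) / [r₄ sin(θ₄−θ₃)].
Numerator sine = +0.66653; denominator sine = +0.56353.
Result = 0.0359·2.304·(+0.66653) / (0.0938·(+0.56353)) = +1.0429 rad/s; magnitude 1.0429 rad/s.

1.04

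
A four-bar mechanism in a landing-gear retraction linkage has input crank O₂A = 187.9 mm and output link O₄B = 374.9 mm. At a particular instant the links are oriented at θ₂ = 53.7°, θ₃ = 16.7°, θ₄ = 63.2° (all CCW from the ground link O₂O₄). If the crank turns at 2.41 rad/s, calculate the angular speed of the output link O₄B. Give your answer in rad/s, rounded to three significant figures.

ω₂ = 2.41 rad/s
Differentiating the loop-closure r₂e^{iθ₂}+r₃e^{iθ₃}=r₁+r₄e^{iθ₄} gives r₂ω₂e^{iθ₂}+r₃ω₃e^{iθ₃}=r₄ω₄e^{iθ₄}.
Eliminating the other unknown: ω₄ = r₂ω₂ sin(θ₂−θ₃) / [r₄ sin(θ₄−θ₃)].
Numerator sine = +0.60182; denominator sine = +0.72537.
Result = 0.1879·2.41·(+0.60182) / (0.3749·(+0.72537)) = +1.0021 rad/s; magnitude 1.0021 rad/s.

1.00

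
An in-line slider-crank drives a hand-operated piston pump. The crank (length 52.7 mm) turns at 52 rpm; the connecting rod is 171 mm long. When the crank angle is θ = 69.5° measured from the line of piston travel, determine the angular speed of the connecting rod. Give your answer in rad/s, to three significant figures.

0.614

ω = 5.445 rad/s (converted from 52 rpm).
The rod makes angle φ with the slider axis where L sinφ = r sinθ; differentiating, L cosφ·φ̇ = r ω cosθ.
L cosφ = √(L² − r² sin²θ) = 0.16372 m.
|ω_rod| = r ω |cosθ| / √(L² − r² sin²θ) = 0.0527·5.445·0.35021/0.16372 = 0.61385 rad/s.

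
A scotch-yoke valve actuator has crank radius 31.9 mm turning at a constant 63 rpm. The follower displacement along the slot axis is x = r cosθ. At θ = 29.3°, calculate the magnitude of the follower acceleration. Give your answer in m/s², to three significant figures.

1.21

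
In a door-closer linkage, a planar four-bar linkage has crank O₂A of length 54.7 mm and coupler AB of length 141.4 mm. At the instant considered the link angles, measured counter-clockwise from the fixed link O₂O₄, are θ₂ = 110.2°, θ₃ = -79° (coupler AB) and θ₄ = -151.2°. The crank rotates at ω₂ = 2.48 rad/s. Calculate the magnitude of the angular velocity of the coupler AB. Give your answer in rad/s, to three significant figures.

ω₂ = 2.48 rad/s
Differentiating the loop-closure r₂e^{iθ₂}+r₃e^{iθ₃}=r₁+r₄e^{iθ₄} gives r₂ω₂e^{iθ₂}+r₃ω₃e^{iθ₃}=r₄ω₄e^{iθ₄}.
Eliminating the other unknown: ω₃ = r₂ω₂ sin(θ₄−θ₂) / [r₃ sin(θ₃−θ₄)].
Numerator sine = +0.98876; denominator sine = +0.95213.
Result = 0.0547·2.48·(+0.98876) / (0.1414·(+0.95213)) = +0.99628 rad/s; magnitude 0.99628 rad/s.

0.996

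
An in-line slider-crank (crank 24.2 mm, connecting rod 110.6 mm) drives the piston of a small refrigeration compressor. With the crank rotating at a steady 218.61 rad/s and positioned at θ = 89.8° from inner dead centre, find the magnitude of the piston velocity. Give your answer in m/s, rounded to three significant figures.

ω = 218.6 rad/s
For an in-line slider-crank, x = r cosθ + √(L² − r² sin²θ), so v = −rω sinθ·[1 + r cosθ/√(L² − r² sin²θ)].
With r = 0.0242 m, L = 0.1106 m, θ = 89.8°: √(L² − r² sin²θ) = 0.10792 m.
v = −0.0242·218.6·0.99999·[1 + 0.0242·0.00349/0.10792] = -5.2945 m/s.
|v| = 5.2945 m/s.

5.29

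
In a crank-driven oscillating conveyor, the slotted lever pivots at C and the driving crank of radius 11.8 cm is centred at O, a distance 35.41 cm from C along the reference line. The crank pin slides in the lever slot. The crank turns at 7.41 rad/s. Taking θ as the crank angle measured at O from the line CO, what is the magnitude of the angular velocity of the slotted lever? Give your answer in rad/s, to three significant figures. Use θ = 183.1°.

3.69

ω = 7.41 rad/s
Crank pin A relative to C: A = (d + r cosθ, r sinθ); lever angle φ = atan2(r sinθ, d + r cosθ).
Differentiating tanφ: φ̇ = rω(d cosθ + r)/(d² + r² + 2dr cosθ).
d² + r² + 2dr cosθ = |CA|² = 0.0558655 m²;  d cosθ + r = -0.23558 m.
|ω_lever| = |0.118·7.41·-0.23558| / 0.0558655 = 3.6872 rad/s.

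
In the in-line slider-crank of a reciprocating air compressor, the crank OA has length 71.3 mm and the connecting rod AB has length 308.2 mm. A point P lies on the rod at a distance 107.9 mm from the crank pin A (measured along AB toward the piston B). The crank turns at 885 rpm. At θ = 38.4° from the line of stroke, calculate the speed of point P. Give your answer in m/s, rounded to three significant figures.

5.51

ω = 92.68 rad/s.  Crank-pin speed |V_A| = rω = 6.6079 m/s, perpendicular to OA.
Rod angle: sinφ = −(r/L) sinθ ⇒ φ = -8.262°; ω_rod = −rω cosθ/√(L²−r²sin²θ) = -16.979 rad/s.
V_P = V_A + ω_rod × AP, with AP = 0.1079 m along the rod.
Components: V_Px = −rω sinθ − a·ω_rod·sinφ = -4.3677 m/s;  V_Py = rω cosθ + a·ω_rod·cosφ = +3.3655 m/s.
|V_P| = √(V_Px² + V_Py²) = 5.514 m/s.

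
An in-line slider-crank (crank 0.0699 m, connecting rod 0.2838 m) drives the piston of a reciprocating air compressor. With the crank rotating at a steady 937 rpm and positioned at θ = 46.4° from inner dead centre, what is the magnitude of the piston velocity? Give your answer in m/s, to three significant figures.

ω = 2π·937/60 = 98.12 rad/s
For an in-line slider-crank, x = r cosθ + √(L² − r² sin²θ), so v = −rω sinθ·[1 + r cosθ/√(L² − r² sin²θ)].
With r = 0.0699 m, L = 0.2838 m, θ = 46.4°: √(L² − r² sin²θ) = 0.27925 m.
v = −0.0699·98.12·0.72417·[1 + 0.0699·0.68962/0.27925] = -5.8243 m/s.
|v| = 5.8243 m/s.

5.82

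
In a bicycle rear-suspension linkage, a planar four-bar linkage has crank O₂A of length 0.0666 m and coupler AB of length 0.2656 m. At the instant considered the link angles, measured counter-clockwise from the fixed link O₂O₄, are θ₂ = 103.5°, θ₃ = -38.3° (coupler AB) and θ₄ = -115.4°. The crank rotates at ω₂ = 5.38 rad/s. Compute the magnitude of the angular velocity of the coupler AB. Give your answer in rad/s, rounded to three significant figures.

0.869

ω₂ = 5.38 rad/s
Differentiating the loop-closure r₂e^{iθ₂}+r₃e^{iθ₃}=r₁+r₄e^{iθ₄} gives r₂ω₂e^{iθ₂}+r₃ω₃e^{iθ₃}=r₄ω₄e^{iθ₄}.
Eliminating the other unknown: ω₃ = r₂ω₂ sin(θ₄−θ₂) / [r₃ sin(θ₃−θ₄)].
Numerator sine = +0.62796; denominator sine = +0.97476.
Result = 0.0666·5.38·(+0.62796) / (0.2656·(+0.97476)) = +0.86909 rad/s; magnitude 0.86909 rad/s.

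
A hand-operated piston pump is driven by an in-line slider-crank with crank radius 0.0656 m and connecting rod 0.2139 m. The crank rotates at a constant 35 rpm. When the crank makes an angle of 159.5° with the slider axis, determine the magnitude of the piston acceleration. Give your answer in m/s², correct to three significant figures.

0.617

ω = 2π·35/60 = 3.665 rad/s
x(θ) = r cosθ + √(L² − r² sin²θ); with ω constant, a = ω²·d²x/dθ².
d²x/dθ² = −r cosθ − r²(cos2θ)/√u − r⁴ sin²2θ/(4u^{3/2}),  u = L² − r² sin²θ = 0.0452254 m².
Substituting r = 0.0656 m, L = 0.2139 m, θ = 159.5°: d²x/dθ² = +0.045966 m.
a = ω²·d²x/dθ² = (3.665)²·(+0.045966) = +0.6175 m/s²;  |a| = 0.6175 m/s².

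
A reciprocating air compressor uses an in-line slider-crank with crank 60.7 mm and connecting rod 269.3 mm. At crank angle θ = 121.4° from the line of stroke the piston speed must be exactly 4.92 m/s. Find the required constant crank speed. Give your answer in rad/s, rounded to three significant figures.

108

For an in-line slider-crank, |v_piston| = rω|sinθ|·[1 + r cosθ/√(L² − r² sin²θ)].
With r = 0.0607 m, L = 0.2693 m, θ = 121.4°: the bracketed kinematic factor |dx/dθ| = 0.04561 m.
ω = v/|dx/dθ| = 4.92/0.04561 = 107.87 rad/s.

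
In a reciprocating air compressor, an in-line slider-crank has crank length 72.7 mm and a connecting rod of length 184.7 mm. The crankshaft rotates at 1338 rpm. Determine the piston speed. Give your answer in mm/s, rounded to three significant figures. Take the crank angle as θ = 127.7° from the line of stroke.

6020

ω = 2π·1338/60 = 140.1 rad/s
For an in-line slider-crank, x = r cosθ + √(L² − r² sin²θ), so v = −rω sinθ·[1 + r cosθ/√(L² − r² sin²θ)].
With r = 0.0727 m, L = 0.1847 m, θ = 127.7°: √(L² − r² sin²θ) = 0.17551 m.
v = −0.0727·140.1·0.79122·[1 + 0.0727·-0.61153/0.17551] = -6.0182 m/s.
|v| = 6.0182 m/s = 6018.2 mm/s.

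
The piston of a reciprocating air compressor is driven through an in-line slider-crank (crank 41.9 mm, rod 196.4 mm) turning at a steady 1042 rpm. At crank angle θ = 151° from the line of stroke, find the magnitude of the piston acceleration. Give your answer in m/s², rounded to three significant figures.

ω = 2π·1042/60 = 109.1 rad/s
x(θ) = r cosθ + √(L² − r² sin²θ); with ω constant, a = ω²·d²x/dθ².
d²x/dθ² = −r cosθ − r²(cos2θ)/√u − r⁴ sin²2θ/(4u^{3/2}),  u = L² − r² sin²θ = 0.0381603 m².
Substituting r = 0.0419 m, L = 0.1964 m, θ = 151°: d²x/dθ² = +0.03181 m.
a = ω²·d²x/dθ² = (109.1)²·(+0.03181) = +378.75 m/s²;  |a| = 378.75 m/s².

379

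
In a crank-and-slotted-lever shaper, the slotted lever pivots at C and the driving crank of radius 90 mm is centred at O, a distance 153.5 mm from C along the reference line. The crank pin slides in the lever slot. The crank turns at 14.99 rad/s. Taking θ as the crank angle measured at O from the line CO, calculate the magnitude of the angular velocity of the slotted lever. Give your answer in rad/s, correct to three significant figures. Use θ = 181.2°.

21.2

ω = 14.99 rad/s
Crank pin A relative to C: A = (d + r cosθ, r sinθ); lever angle φ = atan2(r sinθ, d + r cosθ).
Differentiating tanφ: φ̇ = rω(d cosθ + r)/(d² + r² + 2dr cosθ).
d² + r² + 2dr cosθ = |CA|² = 0.00403831 m²;  d cosθ + r = -0.063466 m.
|ω_lever| = |0.09·14.99·-0.063466| / 0.00403831 = 21.203 rad/s.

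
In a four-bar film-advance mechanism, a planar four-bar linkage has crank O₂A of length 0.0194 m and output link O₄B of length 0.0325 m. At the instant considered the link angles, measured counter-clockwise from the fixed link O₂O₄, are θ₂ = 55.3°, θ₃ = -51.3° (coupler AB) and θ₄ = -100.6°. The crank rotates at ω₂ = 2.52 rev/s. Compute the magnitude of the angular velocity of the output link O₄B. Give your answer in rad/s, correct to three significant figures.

ω₂ = 15.83 rad/s (from 2.52 rev/s).
Differentiating the loop-closure r₂e^{iθ₂}+r₃e^{iθ₃}=r₁+r₄e^{iθ₄} gives r₂ω₂e^{iθ₂}+r₃ω₃e^{iθ₃}=r₄ω₄e^{iθ₄}.
Eliminating the other unknown: ω₄ = r₂ω₂ sin(θ₂−θ₃) / [r₄ sin(θ₄−θ₃)].
Numerator sine = +0.95832; denominator sine = -0.75813.
Result = 0.0194·15.83·(+0.95832) / (0.0325·(-0.75813)) = -11.947 rad/s; magnitude 11.947 rad/s.

11.9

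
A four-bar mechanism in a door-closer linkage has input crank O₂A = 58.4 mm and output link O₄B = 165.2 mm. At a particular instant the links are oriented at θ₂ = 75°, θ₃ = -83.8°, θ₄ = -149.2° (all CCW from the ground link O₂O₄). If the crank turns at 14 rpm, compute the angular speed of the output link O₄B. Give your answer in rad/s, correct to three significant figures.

ω₂ = 1.466 rad/s (from 14 rpm).
Differentiating the loop-closure r₂e^{iθ₂}+r₃e^{iθ₃}=r₁+r₄e^{iθ₄} gives r₂ω₂e^{iθ₂}+r₃ω₃e^{iθ₃}=r₄ω₄e^{iθ₄}.
Eliminating the other unknown: ω₄ = r₂ω₂ sin(θ₂−θ₃) / [r₄ sin(θ₄−θ₃)].
Numerator sine = +0.36162; denominator sine = -0.90924.
Result = 0.0584·1.466·(+0.36162) / (0.1652·(-0.90924)) = -0.20613 rad/s; magnitude 0.20613 rad/s.

0.206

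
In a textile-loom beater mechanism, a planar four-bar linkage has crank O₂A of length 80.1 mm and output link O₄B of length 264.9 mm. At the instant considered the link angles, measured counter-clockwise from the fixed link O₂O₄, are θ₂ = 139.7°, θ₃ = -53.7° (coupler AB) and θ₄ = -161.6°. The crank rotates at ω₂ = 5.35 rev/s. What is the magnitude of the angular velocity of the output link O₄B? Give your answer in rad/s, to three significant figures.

ω₂ = 33.62 rad/s (from 5.35 rev/s).
Differentiating the loop-closure r₂e^{iθ₂}+r₃e^{iθ₃}=r₁+r₄e^{iθ₄} gives r₂ω₂e^{iθ₂}+r₃ω₃e^{iθ₃}=r₄ω₄e^{iθ₄}.
Eliminating the other unknown: ω₄ = r₂ω₂ sin(θ₂−θ₃) / [r₄ sin(θ₄−θ₃)].
Numerator sine = -0.23175; denominator sine = -0.95159.
Result = 0.0801·33.62·(-0.23175) / (0.2649·(-0.95159)) = +2.4754 rad/s; magnitude 2.4754 rad/s.

2.48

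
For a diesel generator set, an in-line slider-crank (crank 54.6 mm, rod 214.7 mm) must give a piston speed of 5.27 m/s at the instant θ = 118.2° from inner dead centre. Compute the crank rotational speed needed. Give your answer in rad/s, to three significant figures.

125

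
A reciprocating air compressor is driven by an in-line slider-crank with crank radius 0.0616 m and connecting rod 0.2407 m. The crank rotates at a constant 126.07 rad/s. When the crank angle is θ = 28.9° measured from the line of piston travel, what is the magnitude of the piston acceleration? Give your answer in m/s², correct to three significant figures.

ω = 126.1 rad/s
x(θ) = r cosθ + √(L² − r² sin²θ); with ω constant, a = ω²·d²x/dθ².
d²x/dθ² = −r cosθ − r²(cos2θ)/√u − r⁴ sin²2θ/(4u^{3/2}),  u = L² − r² sin²θ = 0.0570502 m².
Substituting r = 0.0616 m, L = 0.2407 m, θ = 28.9°: d²x/dθ² = -0.062583 m.
a = ω²·d²x/dθ² = (126.1)²·(-0.062583) = -994.68 m/s²;  |a| = 994.68 m/s².

995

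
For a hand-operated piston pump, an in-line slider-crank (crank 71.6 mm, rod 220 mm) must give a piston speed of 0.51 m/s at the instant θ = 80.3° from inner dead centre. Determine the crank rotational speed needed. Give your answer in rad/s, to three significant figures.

6.83

For an in-line slider-crank, |v_piston| = rω|sinθ|·[1 + r cosθ/√(L² − r² sin²θ)].
With r = 0.0716 m, L = 0.22 m, θ = 80.3°: the bracketed kinematic factor |dx/dθ| = 0.074662 m.
ω = v/|dx/dθ| = 0.51/0.074662 = 6.8307 rad/s.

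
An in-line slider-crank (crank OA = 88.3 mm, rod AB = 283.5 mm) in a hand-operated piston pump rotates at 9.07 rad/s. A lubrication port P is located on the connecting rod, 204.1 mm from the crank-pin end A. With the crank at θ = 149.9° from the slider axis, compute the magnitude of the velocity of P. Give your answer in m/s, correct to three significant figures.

ω = 9.07 rad/s.  Crank-pin speed |V_A| = rω = 0.80088 m/s, perpendicular to OA.
Rod angle: sinφ = −(r/L) sinθ ⇒ φ = -8.987°; ω_rod = −rω cosθ/√(L²−r²sin²θ) = +2.4744 rad/s.
V_P = V_A + ω_rod × AP, with AP = 0.2041 m along the rod.
Components: V_Px = −rω sinθ − a·ω_rod·sinφ = -0.32276 m/s;  V_Py = rω cosθ + a·ω_rod·cosφ = -0.19406 m/s.
|V_P| = √(V_Px² + V_Py²) = 0.37661 m/s.

0.377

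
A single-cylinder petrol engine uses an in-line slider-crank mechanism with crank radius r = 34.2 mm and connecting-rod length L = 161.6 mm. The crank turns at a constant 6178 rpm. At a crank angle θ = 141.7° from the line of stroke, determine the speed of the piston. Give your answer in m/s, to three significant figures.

11.4

ω = 2π·6178/60 = 647 rad/s
For an in-line slider-crank, x = r cosθ + √(L² − r² sin²θ), so v = −rω sinθ·[1 + r cosθ/√(L² − r² sin²θ)].
With r = 0.0342 m, L = 0.1616 m, θ = 141.7°: √(L² − r² sin²θ) = 0.1602 m.
v = −0.0342·647·0.61978·[1 + 0.0342·-0.78478/0.1602] = -11.416 m/s.
|v| = 11.416 m/s.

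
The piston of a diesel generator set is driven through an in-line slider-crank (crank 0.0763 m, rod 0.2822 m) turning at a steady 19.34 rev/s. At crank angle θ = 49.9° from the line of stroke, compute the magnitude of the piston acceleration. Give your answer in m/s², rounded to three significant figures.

ω = 2π·19.3 = 121.5 rad/s
x(θ) = r cosθ + √(L² − r² sin²θ); with ω constant, a = ω²·d²x/dθ².
d²x/dθ² = −r cosθ − r²(cos2θ)/√u − r⁴ sin²2θ/(4u^{3/2}),  u = L² − r² sin²θ = 0.0762305 m².
Substituting r = 0.0763 m, L = 0.2822 m, θ = 49.9°: d²x/dθ² = -0.045949 m.
a = ω²·d²x/dθ² = (121.5)²·(-0.045949) = -678.49 m/s²;  |a| = 678.49 m/s².

678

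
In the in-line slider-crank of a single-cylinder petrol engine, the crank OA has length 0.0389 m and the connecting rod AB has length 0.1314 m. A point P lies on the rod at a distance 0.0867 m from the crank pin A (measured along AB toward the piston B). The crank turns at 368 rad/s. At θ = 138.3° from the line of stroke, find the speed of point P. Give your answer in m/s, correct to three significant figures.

ω = 368 rad/s.  Crank-pin speed |V_A| = rω = 14.315 m/s, perpendicular to OA.
Rod angle: sinφ = −(r/L) sinθ ⇒ φ = -11.358°; ω_rod = −rω cosθ/√(L²−r²sin²θ) = +82.966 rad/s.
V_P = V_A + ω_rod × AP, with AP = 0.0867 m along the rod.
Components: V_Px = −rω sinθ − a·ω_rod·sinφ = -8.1063 m/s;  V_Py = rω cosθ + a·ω_rod·cosφ = -3.636 m/s.
|V_P| = √(V_Px² + V_Py²) = 8.8844 m/s.

8.88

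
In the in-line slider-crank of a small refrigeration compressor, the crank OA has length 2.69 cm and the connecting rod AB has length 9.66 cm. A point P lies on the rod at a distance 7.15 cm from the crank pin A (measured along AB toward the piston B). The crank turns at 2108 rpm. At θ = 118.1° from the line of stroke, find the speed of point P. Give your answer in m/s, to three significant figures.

ω = 220.7 rad/s.  Crank-pin speed |V_A| = rω = 5.9382 m/s, perpendicular to OA.
Rod angle: sinφ = −(r/L) sinθ ⇒ φ = -14.220°; ω_rod = −rω cosθ/√(L²−r²sin²θ) = +29.869 rad/s.
V_P = V_A + ω_rod × AP, with AP = 0.0715 m along the rod.
Components: V_Px = −rω sinθ − a·ω_rod·sinφ = -4.7136 m/s;  V_Py = rω cosθ + a·ω_rod·cosφ = -0.72674 m/s.
|V_P| = √(V_Px² + V_Py²) = 4.7693 m/s.

4.77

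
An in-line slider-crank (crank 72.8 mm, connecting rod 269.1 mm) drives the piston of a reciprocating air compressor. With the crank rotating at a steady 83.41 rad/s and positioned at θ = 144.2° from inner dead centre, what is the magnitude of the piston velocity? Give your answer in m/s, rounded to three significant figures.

2.76

ω = 83.41 rad/s
For an in-line slider-crank, x = r cosθ + √(L² − r² sin²θ), so v = −rω sinθ·[1 + r cosθ/√(L² − r² sin²θ)].
With r = 0.0728 m, L = 0.2691 m, θ = 144.2°: √(L² − r² sin²θ) = 0.26571 m.
v = −0.0728·83.41·0.58496·[1 + 0.0728·-0.81106/0.26571] = -2.7627 m/s.
|v| = 2.7627 m/s.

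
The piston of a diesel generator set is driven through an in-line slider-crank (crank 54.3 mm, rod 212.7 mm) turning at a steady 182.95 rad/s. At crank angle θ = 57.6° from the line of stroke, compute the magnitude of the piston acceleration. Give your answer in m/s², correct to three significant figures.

ω = 182.9 rad/s
x(θ) = r cosθ + √(L² − r² sin²θ); with ω constant, a = ω²·d²x/dθ².
d²x/dθ² = −r cosθ − r²(cos2θ)/√u − r⁴ sin²2θ/(4u^{3/2}),  u = L² − r² sin²θ = 0.0431393 m².
Substituting r = 0.0543 m, L = 0.2127 m, θ = 57.6°: d²x/dθ² = -0.02325 m.
a = ω²·d²x/dθ² = (182.9)²·(-0.02325) = -778.18 m/s²;  |a| = 778.18 m/s².

778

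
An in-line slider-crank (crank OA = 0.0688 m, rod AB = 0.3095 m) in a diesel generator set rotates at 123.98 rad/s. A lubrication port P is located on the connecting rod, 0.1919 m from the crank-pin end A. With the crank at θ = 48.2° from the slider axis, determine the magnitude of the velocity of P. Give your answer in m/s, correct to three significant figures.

7.28

ω = 124 rad/s.  Crank-pin speed |V_A| = rω = 8.5298 m/s, perpendicular to OA.
Rod angle: sinφ = −(r/L) sinθ ⇒ φ = -9.539°; ω_rod = −rω cosθ/√(L²−r²sin²θ) = -18.627 rad/s.
V_P = V_A + ω_rod × AP, with AP = 0.1919 m along the rod.
Components: V_Px = −rω sinθ − a·ω_rod·sinφ = -6.9511 m/s;  V_Py = rω cosθ + a·ω_rod·cosφ = +2.1603 m/s.
|V_P| = √(V_Px² + V_Py²) = 7.2791 m/s.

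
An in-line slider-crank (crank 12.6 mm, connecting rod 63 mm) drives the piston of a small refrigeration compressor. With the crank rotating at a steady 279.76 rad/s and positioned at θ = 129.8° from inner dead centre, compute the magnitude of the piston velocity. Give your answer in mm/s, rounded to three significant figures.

2360

ω = 279.8 rad/s
For an in-line slider-crank, x = r cosθ + √(L² − r² sin²θ), so v = −rω sinθ·[1 + r cosθ/√(L² − r² sin²θ)].
With r = 0.0126 m, L = 0.063 m, θ = 129.8°: √(L² − r² sin²θ) = 0.062252 m.
v = −0.0126·279.8·0.76828·[1 + 0.0126·-0.64011/0.062252] = -2.3573 m/s.
|v| = 2.3573 m/s = 2357.3 mm/s.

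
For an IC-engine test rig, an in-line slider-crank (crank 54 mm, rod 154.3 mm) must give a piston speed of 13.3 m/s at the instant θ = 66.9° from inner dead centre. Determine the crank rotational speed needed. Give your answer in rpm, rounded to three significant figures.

2230

For an in-line slider-crank, |v_piston| = rω|sinθ|·[1 + r cosθ/√(L² − r² sin²θ)].
With r = 0.054 m, L = 0.1543 m, θ = 66.9°: the bracketed kinematic factor |dx/dθ| = 0.056874 m.
ω = v/|dx/dθ| = 13.3/0.056874 = 233.85 rad/s.
N = 60ω/(2π) = 2233.1 rpm.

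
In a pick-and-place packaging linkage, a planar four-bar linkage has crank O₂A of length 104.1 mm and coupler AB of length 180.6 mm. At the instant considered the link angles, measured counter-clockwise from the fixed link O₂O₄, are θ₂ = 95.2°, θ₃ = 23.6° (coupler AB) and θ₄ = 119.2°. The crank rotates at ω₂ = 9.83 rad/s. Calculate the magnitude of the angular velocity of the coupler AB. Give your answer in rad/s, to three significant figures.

2.32

ω₂ = 9.83 rad/s
Differentiating the loop-closure r₂e^{iθ₂}+r₃e^{iθ₃}=r₁+r₄e^{iθ₄} gives r₂ω₂e^{iθ₂}+r₃ω₃e^{iθ₃}=r₄ω₄e^{iθ₄}.
Eliminating the other unknown: ω₃ = r₂ω₂ sin(θ₄−θ₂) / [r₃ sin(θ₃−θ₄)].
Numerator sine = +0.40674; denominator sine = -0.99523.
Result = 0.1041·9.83·(+0.40674) / (0.1806·(-0.99523)) = -2.3157 rad/s; magnitude 2.3157 rad/s.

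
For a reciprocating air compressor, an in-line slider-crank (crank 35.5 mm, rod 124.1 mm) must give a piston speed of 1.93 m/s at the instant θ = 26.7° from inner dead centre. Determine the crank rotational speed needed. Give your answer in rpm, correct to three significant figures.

For an in-line slider-crank, |v_piston| = rω|sinθ|·[1 + r cosθ/√(L² − r² sin²θ)].
With r = 0.0355 m, L = 0.1241 m, θ = 26.7°: the bracketed kinematic factor |dx/dθ| = 0.020061 m.
ω = v/|dx/dθ| = 1.93/0.020061 = 96.205 rad/s.
N = 60ω/(2π) = 918.69 rpm.

919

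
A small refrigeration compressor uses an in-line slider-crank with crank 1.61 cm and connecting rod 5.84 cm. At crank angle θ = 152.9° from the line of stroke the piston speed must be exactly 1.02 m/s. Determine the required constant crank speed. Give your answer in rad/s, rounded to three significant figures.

For an in-line slider-crank, |v_piston| = rω|sinθ|·[1 + r cosθ/√(L² − r² sin²θ)].
With r = 0.0161 m, L = 0.0584 m, θ = 152.9°: the bracketed kinematic factor |dx/dθ| = 0.0055199 m.
ω = v/|dx/dθ| = 1.02/0.0055199 = 184.78 rad/s.

185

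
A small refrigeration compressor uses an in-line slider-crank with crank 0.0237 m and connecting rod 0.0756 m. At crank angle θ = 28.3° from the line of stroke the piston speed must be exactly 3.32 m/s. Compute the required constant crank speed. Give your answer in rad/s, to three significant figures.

For an in-line slider-crank, |v_piston| = rω|sinθ|·[1 + r cosθ/√(L² − r² sin²θ)].
With r = 0.0237 m, L = 0.0756 m, θ = 28.3°: the bracketed kinematic factor |dx/dθ| = 0.014372 m.
ω = v/|dx/dθ| = 3.32/0.014372 = 231 rad/s.

231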